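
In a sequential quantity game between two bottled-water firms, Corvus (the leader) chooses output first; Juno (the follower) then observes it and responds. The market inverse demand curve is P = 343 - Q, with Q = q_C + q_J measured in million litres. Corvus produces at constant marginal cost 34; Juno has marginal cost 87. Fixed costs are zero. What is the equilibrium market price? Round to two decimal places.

124.50

The follower Juno best-responds to any q_C: π_J = (343 - Q)q_J - 87q_J.
Follower FOC: 256 - q_C - 2q_J = 0, so q_J(q_C) = (256 - q_C)/2.
The leader anticipates this reaction. Substituting into P = 343 - Q gives P = 215 - (1/2)q_C, so π_C = (215 - (1/2)q_C)q_C - 34q_C.
The leader's first-order condition 181 - q_C = 0 yields q_C = 181.
Then q_J = (256 - 181)/2 = 75/2.
Total output Q = 437/2, so price P = 343 - 437/2 = 249/2.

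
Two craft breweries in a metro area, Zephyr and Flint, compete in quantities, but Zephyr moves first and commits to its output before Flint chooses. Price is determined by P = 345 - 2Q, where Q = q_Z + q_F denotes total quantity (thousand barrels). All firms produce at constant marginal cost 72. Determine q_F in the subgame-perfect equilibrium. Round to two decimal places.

The follower Flint best-responds to any q_Z: π_F = (345 - 2Q)q_F - 72q_F.
Follower FOC: 273 - 2q_Z - 4q_F = 0, so q_F(q_Z) = (273 - 2q_Z)/4.
The leader anticipates this reaction. Substituting into P = 345 - 2Q gives P = 417/2 - q_Z, so π_Z = (417/2 - q_Z)q_Z - 72q_Z.
The leader's first-order condition 273/2 - 2q_Z = 0 yields q_Z = 273/4.
Then q_F = (273 - 2·(273/4))/4 = 273/8.

34.13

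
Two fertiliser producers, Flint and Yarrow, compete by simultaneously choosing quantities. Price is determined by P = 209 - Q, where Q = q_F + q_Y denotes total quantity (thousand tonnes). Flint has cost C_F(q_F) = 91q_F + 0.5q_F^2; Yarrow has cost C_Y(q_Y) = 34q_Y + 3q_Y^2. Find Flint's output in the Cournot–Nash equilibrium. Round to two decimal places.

Flint's profit: π_F = (209 - Q)q_F - (91q_F + (1/2)q_F²). Setting ∂π_F/∂q_F = 0: 118 - 3q_F - (q_Y) = 0.
Yarrow's profit: π_Y = (209 - Q)q_Y - (34q_Y + 3q_Y²). Setting ∂π_Y/∂q_Y = 0: 175 - 8q_Y - (q_F) = 0.
Best responses: q_F = (118 - q_Y)/3, q_Y = (175 - q_F)/8.
Solving the pair: q_F = 769/23, q_Y = 407/23.

33.43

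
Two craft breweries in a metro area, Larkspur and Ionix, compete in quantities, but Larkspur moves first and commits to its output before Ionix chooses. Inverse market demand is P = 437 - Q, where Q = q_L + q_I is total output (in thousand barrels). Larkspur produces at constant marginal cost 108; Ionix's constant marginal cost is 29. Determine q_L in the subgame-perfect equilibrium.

The follower Ionix best-responds to any q_L: π_I = (437 - Q)q_I - 29q_I.
∂π_I/∂q_I = 408 - q_L - 2q_I = 0 gives the reaction function q_I = (408 - q_L)/2.
The leader anticipates this reaction. Substituting into P = 437 - Q gives P = 233 - (1/2)q_L, so π_L = (233 - (1/2)q_L)q_L - 108q_L.
Maximising: ∂π_L/∂q_L = 125 - q_L = 0, giving q_L = 125.
Then q_I = (408 - 125)/2 = 283/2.

125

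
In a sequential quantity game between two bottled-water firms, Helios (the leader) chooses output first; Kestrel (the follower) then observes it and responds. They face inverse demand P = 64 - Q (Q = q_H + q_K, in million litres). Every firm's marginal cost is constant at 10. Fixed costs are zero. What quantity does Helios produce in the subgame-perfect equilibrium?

27

Solve by backward induction. Given q_H, the follower Kestrel maximises π_K = (64 - q_H - q_K)q_K - 10q_K.
Follower FOC: 54 - q_H - 2q_K = 0, so q_K(q_H) = (54 - q_H)/2.
The leader anticipates this reaction. Substituting into P = 64 - Q gives P = 37 - (1/2)q_H, so π_H = (37 - (1/2)q_H)q_H - 10q_H.
Leader FOC: 27 - q_H = 0, so q_H = 27.
Then q_K = (54 - 27)/2 = 27/2.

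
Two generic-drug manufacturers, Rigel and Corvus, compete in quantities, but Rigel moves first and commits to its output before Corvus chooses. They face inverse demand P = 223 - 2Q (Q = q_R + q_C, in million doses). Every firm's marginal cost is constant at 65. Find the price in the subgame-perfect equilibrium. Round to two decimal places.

104.50

Solve by backward induction. Given q_R, the follower Corvus maximises π_C = (223 - 2q_R - 2q_C)q_C - 65q_C.
∂π_C/∂q_C = 158 - 2q_R - 4q_C = 0 gives the reaction function q_C = (158 - 2q_R)/4.
Rigel substitutes q_C(q_R) into its own profit: π_R = q_R(223 - 2q_R - (158 - 2q_R)/2) - 65q_R = (144 - q_R)q_R - 65q_R.
Leader FOC: 79 - 2q_R = 0, so q_R = 79/2.
Then q_C = (158 - 2·(79/2))/4 = 79/4.
Total output Q = 237/4, so price P = 223 - 2·(237/4) = 209/2.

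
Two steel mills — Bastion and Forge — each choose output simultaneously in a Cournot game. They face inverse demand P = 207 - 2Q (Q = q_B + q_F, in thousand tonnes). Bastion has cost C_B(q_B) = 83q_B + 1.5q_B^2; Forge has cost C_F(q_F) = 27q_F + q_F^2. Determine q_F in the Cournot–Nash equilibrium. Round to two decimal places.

Bastion's profit: π_B = (207 - 2Q)q_B - (83q_B + (3/2)q_B²). Setting ∂π_B/∂q_B = 0: 124 - 7q_B - 2(q_F) = 0.
Forge's profit: π_F = (207 - 2Q)q_F - (27q_F + q_F²). Setting ∂π_F/∂q_F = 0: 180 - 6q_F - 2(q_B) = 0.
Best responses: q_B = (124 - 2q_F)/7, q_F = (180 - 2q_B)/6.
Substituting one into the other gives q_B = 192/19 and q_F = 506/19.

26.63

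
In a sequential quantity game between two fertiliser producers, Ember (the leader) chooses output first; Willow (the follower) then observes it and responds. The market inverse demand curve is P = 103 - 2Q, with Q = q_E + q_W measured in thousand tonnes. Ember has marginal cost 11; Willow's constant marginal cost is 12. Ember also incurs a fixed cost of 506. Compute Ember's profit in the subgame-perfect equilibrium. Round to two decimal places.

34.56

Solve by backward induction. Given q_E, the follower Willow maximises π_W = (103 - 2q_E - 2q_W)q_W - 12q_W.
Setting the follower's marginal profit to zero, 91 - 2q_E - 4q_W = 0, i.e. q_W = (91 - 2q_E)/4.
Ember substitutes q_W(q_E) into its own profit: π_E = q_E(103 - 2q_E - (91 - 2q_E)/2) - 11q_E = (115/2 - q_E)q_E - 11q_E.
Maximising: ∂π_E/∂q_E = 93/2 - 2q_E = 0, giving q_E = 93/4.
Then q_W = (91 - 2·(93/4))/4 = 89/8.
Price P = 103 - 2·(275/8) = 137/4.
Ember's profit: (137/4 - 11)·(93/4) - 506 = 553/16.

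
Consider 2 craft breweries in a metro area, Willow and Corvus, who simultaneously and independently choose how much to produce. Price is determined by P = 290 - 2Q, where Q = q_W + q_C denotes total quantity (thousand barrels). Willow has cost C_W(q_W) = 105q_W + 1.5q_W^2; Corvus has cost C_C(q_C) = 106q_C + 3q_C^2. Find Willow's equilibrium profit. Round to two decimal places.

Willow's profit: π_W = (290 - 2Q)q_W - (105q_W + (3/2)q_W²). Setting ∂π_W/∂q_W = 0: 185 - 7q_W - 2(q_C) = 0.
Corvus's first-order condition: 184 - 10q_C - 2(q_W) = 0.
So q_W = (185 - 2q_C)/7 and q_C = (184 - 2q_W)/10.
Substituting one into the other gives q_W = 247/11 and q_C = 153/11.
Price P = 290 - 2·(400/11) = 217.2727.
Willow's profit: 217.2727·(247/11) - 105·(247/11) - (3/2)(247/11)² = 1764.7231.

1764.72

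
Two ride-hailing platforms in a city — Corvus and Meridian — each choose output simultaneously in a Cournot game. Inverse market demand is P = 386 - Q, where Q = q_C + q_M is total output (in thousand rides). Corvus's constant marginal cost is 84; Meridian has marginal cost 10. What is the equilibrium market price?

160

Corvus's profit: π_C = (386 - Q)q_C - (84q_C). Setting ∂π_C/∂q_C = 0: 302 - 2q_C - (q_M) = 0.
Meridian's first-order condition: 376 - 2q_M - (q_C) = 0.
Best responses: q_C = (302 - q_M)/2, q_M = (376 - q_C)/2.
Solving the pair: q_C = 76, q_M = 150.
Total output Q = 226, so price P = 386 - 226 = 160.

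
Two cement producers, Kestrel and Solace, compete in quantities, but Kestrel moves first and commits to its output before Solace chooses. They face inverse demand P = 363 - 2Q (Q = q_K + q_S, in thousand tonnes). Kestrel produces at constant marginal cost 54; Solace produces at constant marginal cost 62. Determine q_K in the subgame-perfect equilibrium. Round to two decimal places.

Solve by backward induction. Given q_K, the follower Solace maximises π_S = (363 - 2q_K - 2q_S)q_S - 62q_S.
Setting the follower's marginal profit to zero, 301 - 2q_K - 4q_S = 0, i.e. q_S = (301 - 2q_K)/4.
The leader anticipates this reaction. Substituting into P = 363 - 2Q gives P = 425/2 - q_K, so π_K = (425/2 - q_K)q_K - 54q_K.
Leader FOC: 317/2 - 2q_K = 0, so q_K = 317/4.
Then q_S = (301 - 2·(317/4))/4 = 285/8.

79.25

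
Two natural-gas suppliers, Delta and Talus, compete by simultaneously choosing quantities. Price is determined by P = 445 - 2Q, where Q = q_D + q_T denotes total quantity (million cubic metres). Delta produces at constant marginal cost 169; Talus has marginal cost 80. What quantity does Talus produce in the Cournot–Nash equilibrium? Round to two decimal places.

75.67

Delta's profit: π_D = (445 - 2Q)q_D - (169q_D). Setting ∂π_D/∂q_D = 0: 276 - 4q_D - 2(q_T) = 0.
Talus's profit: π_T = (445 - 2Q)q_T - (80q_T). Setting ∂π_T/∂q_T = 0: 365 - 4q_T - 2(q_D) = 0.
So q_D = (276 - 2q_T)/4 and q_T = (365 - 2q_D)/4.
Solving the pair: q_D = 187/6, q_T = 227/3.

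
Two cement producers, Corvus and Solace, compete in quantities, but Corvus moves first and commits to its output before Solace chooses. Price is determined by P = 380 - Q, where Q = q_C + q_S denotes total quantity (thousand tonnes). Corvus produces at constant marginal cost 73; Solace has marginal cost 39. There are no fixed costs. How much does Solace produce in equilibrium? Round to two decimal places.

The follower Solace best-responds to any q_C: π_S = (380 - Q)q_S - 39q_S.
Setting the follower's marginal profit to zero, 341 - q_C - 2q_S = 0, i.e. q_S = (341 - q_C)/2.
The leader anticipates this reaction. Substituting into P = 380 - Q gives P = 419/2 - (1/2)q_C, so π_C = (419/2 - (1/2)q_C)q_C - 73q_C.
Leader FOC: 273/2 - q_C = 0, so q_C = 273/2.
Then q_S = (341 - 273/2)/2 = 409/4.

102.25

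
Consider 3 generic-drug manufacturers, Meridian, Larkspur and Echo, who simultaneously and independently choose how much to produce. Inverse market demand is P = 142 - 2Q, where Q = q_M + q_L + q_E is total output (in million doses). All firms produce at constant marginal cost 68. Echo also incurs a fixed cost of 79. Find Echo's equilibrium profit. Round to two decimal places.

92.13

A representative firm's profit is π_i = q_i(142 - 2Q) - 68q_i.
First-order condition (treating rivals' output as given): 74 - 4q_i - 2·Σ_{j≠i} q_j = 0.
With identical firms every q_j equals q_i, so Σ_{j≠i} q_j = 2q_i and 74 = 8q_i, giving q_i = 37/4.
Price P = 142 - 2·(111/4) = 173/2.
Echo's profit: (173/2 - 68)·(37/4) - 79 = 737/8.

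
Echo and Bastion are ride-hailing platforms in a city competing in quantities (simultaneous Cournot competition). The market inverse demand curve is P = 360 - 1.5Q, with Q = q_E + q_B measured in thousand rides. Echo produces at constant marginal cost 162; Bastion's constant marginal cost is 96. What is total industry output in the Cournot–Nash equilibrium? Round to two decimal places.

Echo's profit: π_E = (360 - 1.5Q)q_E - (162q_E). Setting ∂π_E/∂q_E = 0: 198 - 3q_E - (3/2)(q_B) = 0.
Bastion's first-order condition: 264 - 3q_B - (3/2)(q_E) = 0.
So q_E = (198 - (3/2)q_B)/3 and q_B = (264 - (3/2)q_E)/3.
Solving the pair: q_E = 88/3, q_B = 220/3.
Total output Q = 88/3 + 220/3 = 308/3.

102.67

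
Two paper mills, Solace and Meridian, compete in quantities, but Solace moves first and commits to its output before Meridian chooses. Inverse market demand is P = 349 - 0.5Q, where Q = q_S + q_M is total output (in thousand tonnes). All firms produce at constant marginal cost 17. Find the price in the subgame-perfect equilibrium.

100

Solve by backward induction. Given q_S, the follower Meridian maximises π_M = (349 - (1/2)q_S - (1/2)q_M)q_M - 17q_M.
∂π_M/∂q_M = 332 - (1/2)q_S - q_M = 0 gives the reaction function q_M = (332 - (1/2)q_S).
Solace substitutes q_M(q_S) into its own profit: π_S = q_S(349 - (1/2)q_S - (332 - (1/2)q_S)/2) - 17q_S = (183 - (1/4)q_S)q_S - 17q_S.
The leader's first-order condition 166 - (1/2)q_S = 0 yields q_S = 332.
Then q_M = (332 - (1/2)·332) = 166.
Total output Q = 498, so price P = 349 - (1/2)·498 = 100.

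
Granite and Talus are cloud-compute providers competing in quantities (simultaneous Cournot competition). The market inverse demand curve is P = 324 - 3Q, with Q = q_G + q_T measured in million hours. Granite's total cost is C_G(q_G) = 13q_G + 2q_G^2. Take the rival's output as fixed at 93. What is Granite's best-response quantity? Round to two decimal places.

With the rival's output fixed at 93, Granite's profit is π_G = (324 - 3·93 - 3q_G)q_G - (13q_G + 2q_G²) = (45 - 3q_G)q_G - (13q_G + 2q_G²).
∂π_G/∂q_G = 32 - 10q_G = 0, so q_G = 16/5.

3.20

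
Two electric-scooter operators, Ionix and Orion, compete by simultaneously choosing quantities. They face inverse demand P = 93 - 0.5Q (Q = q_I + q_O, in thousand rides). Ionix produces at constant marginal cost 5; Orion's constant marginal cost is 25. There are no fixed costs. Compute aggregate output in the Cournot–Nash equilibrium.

Ionix's profit: π_I = (93 - 0.5Q)q_I - (5q_I). Setting ∂π_I/∂q_I = 0: 88 - q_I - (1/2)(q_O) = 0.
Orion's first-order condition: 68 - q_O - (1/2)(q_I) = 0.
Best responses: q_I = (88 - (1/2)q_O), q_O = (68 - (1/2)q_I).
Solving the pair: q_I = 72, q_O = 32.
Total output Q = 72 + 32 = 104.

104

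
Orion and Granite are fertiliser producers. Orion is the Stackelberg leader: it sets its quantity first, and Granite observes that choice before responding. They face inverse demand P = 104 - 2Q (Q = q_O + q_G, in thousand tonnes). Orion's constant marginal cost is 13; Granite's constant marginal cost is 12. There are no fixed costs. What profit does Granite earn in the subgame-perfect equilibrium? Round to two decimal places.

The follower Granite best-responds to any q_O: π_G = (104 - 2Q)q_G - 12q_G.
∂π_G/∂q_G = 92 - 2q_O - 4q_G = 0 gives the reaction function q_G = (92 - 2q_O)/4.
The leader anticipates this reaction. Substituting into P = 104 - 2Q gives P = 58 - q_O, so π_O = (58 - q_O)q_O - 13q_O.
Maximising: ∂π_O/∂q_O = 45 - 2q_O = 0, giving q_O = 45/2.
Then q_G = (92 - 2·(45/2))/4 = 47/4.
Price P = 104 - 2·(137/4) = 71/2.
Granite's profit: (71/2 - 12)·(47/4) = 276.1250.

276.13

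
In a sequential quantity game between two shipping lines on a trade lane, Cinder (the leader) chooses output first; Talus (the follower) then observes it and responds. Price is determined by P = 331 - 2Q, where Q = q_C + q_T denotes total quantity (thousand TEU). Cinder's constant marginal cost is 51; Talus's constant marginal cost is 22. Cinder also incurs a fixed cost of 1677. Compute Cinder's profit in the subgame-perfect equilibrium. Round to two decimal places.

2260.56

Solve by backward induction. Given q_C, the follower Talus maximises π_T = (331 - 2q_C - 2q_T)q_T - 22q_T.
Setting the follower's marginal profit to zero, 309 - 2q_C - 4q_T = 0, i.e. q_T = (309 - 2q_C)/4.
Cinder substitutes q_T(q_C) into its own profit: π_C = q_C(331 - 2q_C - (309 - 2q_C)/2) - 51q_C = (353/2 - q_C)q_C - 51q_C.
The leader's first-order condition 251/2 - 2q_C = 0 yields q_C = 251/4.
Then q_T = (309 - 2·(251/4))/4 = 367/8.
Price P = 331 - 2·(869/8) = 455/4.
Cinder's profit: (455/4 - 51)·(251/4) - 1677 = 2260.5625.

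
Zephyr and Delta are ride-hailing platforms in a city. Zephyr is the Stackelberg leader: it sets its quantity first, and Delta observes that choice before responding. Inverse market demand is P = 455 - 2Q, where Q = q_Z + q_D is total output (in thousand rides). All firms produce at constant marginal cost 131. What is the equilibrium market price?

212

The follower Delta best-responds to any q_Z: π_D = (455 - 2Q)q_D - 131q_D.
∂π_D/∂q_D = 324 - 2q_Z - 4q_D = 0 gives the reaction function q_D = (324 - 2q_Z)/4.
Zephyr substitutes q_D(q_Z) into its own profit: π_Z = q_Z(455 - 2q_Z - (324 - 2q_Z)/2) - 131q_Z = (293 - q_Z)q_Z - 131q_Z.
The leader's first-order condition 162 - 2q_Z = 0 yields q_Z = 81.
Then q_D = (324 - 2·81)/4 = 81/2.
Total output Q = 243/2, so price P = 455 - 2·(243/2) = 212.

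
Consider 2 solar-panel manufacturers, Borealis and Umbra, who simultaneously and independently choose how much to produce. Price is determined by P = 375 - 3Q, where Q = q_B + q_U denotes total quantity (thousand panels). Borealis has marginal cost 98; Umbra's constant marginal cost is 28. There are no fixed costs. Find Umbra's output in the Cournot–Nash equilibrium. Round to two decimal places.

Borealis's profit: π_B = (375 - 3Q)q_B - (98q_B). Setting ∂π_B/∂q_B = 0: 277 - 6q_B - 3(q_U) = 0.
Umbra's profit: π_U = (375 - 3Q)q_U - (28q_U). Setting ∂π_U/∂q_U = 0: 347 - 6q_U - 3(q_B) = 0.
So q_B = (277 - 3q_U)/6 and q_U = (347 - 3q_B)/6.
Substituting one into the other gives q_B = 23 and q_U = 139/3.

46.33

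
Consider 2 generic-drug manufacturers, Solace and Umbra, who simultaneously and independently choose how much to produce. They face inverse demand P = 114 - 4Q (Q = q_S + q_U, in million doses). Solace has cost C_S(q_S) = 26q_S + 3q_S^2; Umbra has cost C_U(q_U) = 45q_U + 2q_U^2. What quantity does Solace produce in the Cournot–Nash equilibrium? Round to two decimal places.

Solace's profit: π_S = (114 - 4Q)q_S - (26q_S + 3q_S²). Setting ∂π_S/∂q_S = 0: 88 - 14q_S - 4(q_U) = 0.
Umbra's profit: π_U = (114 - 4Q)q_U - (45q_U + 2q_U²). Setting ∂π_U/∂q_U = 0: 69 - 12q_U - 4(q_S) = 0.
So q_S = (88 - 4q_U)/14 and q_U = (69 - 4q_S)/12.
Solving the pair: q_S = 195/38, q_U = 307/76.

5.13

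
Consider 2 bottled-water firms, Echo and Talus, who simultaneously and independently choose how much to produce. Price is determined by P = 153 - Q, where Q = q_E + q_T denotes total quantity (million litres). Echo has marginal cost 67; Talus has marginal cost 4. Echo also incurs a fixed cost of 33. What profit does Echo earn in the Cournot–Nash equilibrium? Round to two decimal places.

Echo's profit: π_E = (153 - Q)q_E - (67q_E). Setting ∂π_E/∂q_E = 0: 86 - 2q_E - (q_T) = 0.
Talus's profit: π_T = (153 - Q)q_T - (4q_T). Setting ∂π_T/∂q_T = 0: 149 - 2q_T - (q_E) = 0.
Rearranging gives the reaction functions q_E = (86 - q_T)/2 and q_T = (149 - q_E)/2.
Substituting one into the other gives q_E = 23/3 and q_T = 212/3.
Price P = 153 - 235/3 = 224/3.
Echo's profit: (224/3 - 67)·(23/3) - 33 = 232/9.

25.78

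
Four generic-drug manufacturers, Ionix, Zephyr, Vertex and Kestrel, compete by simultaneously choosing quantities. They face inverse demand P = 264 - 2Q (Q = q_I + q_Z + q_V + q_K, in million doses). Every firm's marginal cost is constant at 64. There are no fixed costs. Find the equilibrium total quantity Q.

Each firm earns π_i = (264 - 2Q)q_i - 64q_i.
Setting ∂π_i/∂q_i = 0 with rivals' quantities fixed: 200 - 4q_i - 2·Σ_{j≠i} q_j = 0.
With identical firms every q_j equals q_i, so Σ_{j≠i} q_j = 3q_i and 200 = 10q_i, giving q_i = 20.
Total output Q = 20 + 20 + 20 + 20 = 80.

80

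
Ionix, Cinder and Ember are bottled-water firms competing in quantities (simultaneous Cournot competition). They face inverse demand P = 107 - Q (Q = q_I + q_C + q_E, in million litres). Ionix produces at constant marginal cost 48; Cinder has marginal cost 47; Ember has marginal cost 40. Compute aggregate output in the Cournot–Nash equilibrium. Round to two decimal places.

46.50

Ionix's profit: π_I = (107 - Q)q_I - (48q_I). Setting ∂π_I/∂q_I = 0: 59 - 2q_I - (q_C + q_E) = 0.
Cinder's first-order condition: 60 - 2q_C - (q_I + q_E) = 0.
Ember's profit: π_E = (107 - Q)q_E - (40q_E). Setting ∂π_E/∂q_E = 0: 67 - 2q_E - (q_I + q_C) = 0.
Summing all 3 equations gives 186 − 4Q = 0, hence Q = 93/2.
Back-substituting: q_I = (59 − 93/2) = 25/2, q_C = (60 − 93/2) = 27/2, q_E = (67 − 93/2) = 41/2.
Total output Q = 25/2 + 27/2 + 41/2 = 93/2.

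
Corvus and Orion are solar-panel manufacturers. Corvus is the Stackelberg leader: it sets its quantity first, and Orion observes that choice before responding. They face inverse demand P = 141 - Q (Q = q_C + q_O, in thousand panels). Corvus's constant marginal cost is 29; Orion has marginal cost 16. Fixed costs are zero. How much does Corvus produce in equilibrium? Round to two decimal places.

Solve by backward induction. Given q_C, the follower Orion maximises π_O = (141 - q_C - q_O)q_O - 16q_O.
Setting the follower's marginal profit to zero, 125 - q_C - 2q_O = 0, i.e. q_O = (125 - q_C)/2.
The leader anticipates this reaction. Substituting into P = 141 - Q gives P = 157/2 - (1/2)q_C, so π_C = (157/2 - (1/2)q_C)q_C - 29q_C.
Leader FOC: 99/2 - q_C = 0, so q_C = 99/2.
Then q_O = (125 - 99/2)/2 = 151/4.

49.50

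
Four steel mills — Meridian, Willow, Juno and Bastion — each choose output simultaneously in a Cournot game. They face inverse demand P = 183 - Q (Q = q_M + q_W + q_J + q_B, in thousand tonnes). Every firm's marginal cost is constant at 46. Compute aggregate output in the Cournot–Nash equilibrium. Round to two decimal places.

109.60

Each firm earns π_i = (183 - Q)q_i - 46q_i.
First-order condition (treating rivals' output as given): 137 - 2q_i - Σ_{j≠i} q_j = 0.
By symmetry each firm produces the same amount; substituting Σ_{j≠i} q_j = 3q_i yields q_i = 137/5.
Total output Q = 137/5 + 137/5 + 137/5 + 137/5 = 548/5.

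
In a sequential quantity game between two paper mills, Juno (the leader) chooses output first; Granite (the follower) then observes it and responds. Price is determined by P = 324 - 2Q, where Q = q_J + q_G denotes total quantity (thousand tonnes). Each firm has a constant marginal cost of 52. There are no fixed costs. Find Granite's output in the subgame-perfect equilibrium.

Solve by backward induction. Given q_J, the follower Granite maximises π_G = (324 - 2q_J - 2q_G)q_G - 52q_G.
∂π_G/∂q_G = 272 - 2q_J - 4q_G = 0 gives the reaction function q_G = (272 - 2q_J)/4.
The leader anticipates this reaction. Substituting into P = 324 - 2Q gives P = 188 - q_J, so π_J = (188 - q_J)q_J - 52q_J.
Leader FOC: 136 - 2q_J = 0, so q_J = 68.
Then q_G = (272 - 2·68)/4 = 34.

34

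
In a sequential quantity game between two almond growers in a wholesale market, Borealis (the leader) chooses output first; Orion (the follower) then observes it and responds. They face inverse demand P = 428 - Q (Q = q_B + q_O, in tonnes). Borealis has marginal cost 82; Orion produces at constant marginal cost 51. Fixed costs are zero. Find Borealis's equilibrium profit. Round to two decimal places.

12403.13

The follower Orion best-responds to any q_B: π_O = (428 - Q)q_O - 51q_O.
Setting the follower's marginal profit to zero, 377 - q_B - 2q_O = 0, i.e. q_O = (377 - q_B)/2.
Borealis substitutes q_O(q_B) into its own profit: π_B = q_B(428 - q_B - (377 - q_B)/2) - 82q_B = (479/2 - (1/2)q_B)q_B - 82q_B.
The leader's first-order condition 315/2 - q_B = 0 yields q_B = 315/2.
Then q_O = (377 - 315/2)/2 = 439/4.
Price P = 428 - 1069/4 = 643/4.
Borealis's profit: (643/4 - 82)·(315/2) = 12403.1250.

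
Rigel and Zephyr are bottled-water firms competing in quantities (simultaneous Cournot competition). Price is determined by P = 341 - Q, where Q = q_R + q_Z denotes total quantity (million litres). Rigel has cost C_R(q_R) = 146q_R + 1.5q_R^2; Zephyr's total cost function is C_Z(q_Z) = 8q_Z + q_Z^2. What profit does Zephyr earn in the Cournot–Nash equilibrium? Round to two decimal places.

11971.75

Rigel's profit: π_R = (341 - Q)q_R - (146q_R + (3/2)q_R²). Setting ∂π_R/∂q_R = 0: 195 - 5q_R - (q_Z) = 0.
Zephyr's profit: π_Z = (341 - Q)q_Z - (8q_Z + q_Z²). Setting ∂π_Z/∂q_Z = 0: 333 - 4q_Z - (q_R) = 0.
Rearranging gives the reaction functions q_R = (195 - q_Z)/5 and q_Z = (333 - q_R)/4.
Substituting one into the other gives q_R = 447/19 and q_Z = 1470/19.
Price P = 341 - 1917/19 = 240.1053.
Zephyr's profit: 240.1053·(1470/19) - 8·(1470/19) - (1470/19)² = 11971.7452.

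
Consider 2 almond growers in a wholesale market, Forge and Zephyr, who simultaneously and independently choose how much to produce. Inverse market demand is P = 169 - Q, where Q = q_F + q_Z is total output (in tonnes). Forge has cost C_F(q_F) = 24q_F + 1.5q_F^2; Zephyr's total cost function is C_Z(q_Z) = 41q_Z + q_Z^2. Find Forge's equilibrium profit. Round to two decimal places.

Forge's profit: π_F = (169 - Q)q_F - (24q_F + (3/2)q_F²). Setting ∂π_F/∂q_F = 0: 145 - 5q_F - (q_Z) = 0.
Zephyr's profit: π_Z = (169 - Q)q_Z - (41q_Z + q_Z²). Setting ∂π_Z/∂q_Z = 0: 128 - 4q_Z - (q_F) = 0.
Best responses: q_F = (145 - q_Z)/5, q_Z = (128 - q_F)/4.
Solving the pair: q_F = 452/19, q_Z = 495/19.
Price P = 169 - 947/19 = 119.1579.
Forge's profit: 119.1579·(452/19) - 24·(452/19) - (3/2)(452/19)² = 1414.8476.

1414.85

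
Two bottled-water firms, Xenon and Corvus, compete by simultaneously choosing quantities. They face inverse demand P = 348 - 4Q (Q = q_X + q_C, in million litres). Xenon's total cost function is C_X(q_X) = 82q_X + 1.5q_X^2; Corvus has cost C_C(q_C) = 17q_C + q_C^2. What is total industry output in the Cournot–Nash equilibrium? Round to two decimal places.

41.63

Xenon's profit: π_X = (348 - 4Q)q_X - (82q_X + (3/2)q_X²). Setting ∂π_X/∂q_X = 0: 266 - 11q_X - 4(q_C) = 0.
Corvus's profit: π_C = (348 - 4Q)q_C - (17q_C + q_C²). Setting ∂π_C/∂q_C = 0: 331 - 10q_C - 4(q_X) = 0.
So q_X = (266 - 4q_C)/11 and q_C = (331 - 4q_X)/10.
Solving the pair: q_X = 668/47, q_C = 27.4149.
Total output Q = 668/47 + 27.4149 = 41.6277.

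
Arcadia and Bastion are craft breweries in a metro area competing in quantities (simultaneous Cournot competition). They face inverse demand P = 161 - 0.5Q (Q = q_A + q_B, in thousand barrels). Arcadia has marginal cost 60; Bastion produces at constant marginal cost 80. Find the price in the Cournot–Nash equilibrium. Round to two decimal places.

Arcadia's profit: π_A = (161 - 0.5Q)q_A - (60q_A). Setting ∂π_A/∂q_A = 0: 101 - q_A - (1/2)(q_B) = 0.
Bastion's first-order condition: 81 - q_B - (1/2)(q_A) = 0.
Best responses: q_A = (101 - (1/2)q_B), q_B = (81 - (1/2)q_A).
Substituting one into the other gives q_A = 242/3 and q_B = 122/3.
Total output Q = 364/3, so price P = 161 - (1/2)·(364/3) = 301/3.

100.33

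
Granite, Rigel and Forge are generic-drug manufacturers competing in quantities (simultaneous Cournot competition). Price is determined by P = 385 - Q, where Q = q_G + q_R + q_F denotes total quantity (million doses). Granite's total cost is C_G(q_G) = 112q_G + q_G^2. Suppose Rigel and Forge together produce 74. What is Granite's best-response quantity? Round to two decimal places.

With rivals' combined output fixed at 74, Granite's profit is π_G = (385 - 74 - q_G)q_G - (112q_G + q_G²) = (311 - q_G)q_G - (112q_G + q_G²).
∂π_G/∂q_G = 199 - 4q_G = 0, so q_G = 199/4.

49.75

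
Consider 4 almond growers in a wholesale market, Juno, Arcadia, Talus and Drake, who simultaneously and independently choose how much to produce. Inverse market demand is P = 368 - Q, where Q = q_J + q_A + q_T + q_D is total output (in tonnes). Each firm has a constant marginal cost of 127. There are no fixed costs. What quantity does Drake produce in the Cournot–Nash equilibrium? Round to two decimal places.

Each firm earns π_i = (368 - Q)q_i - 127q_i.
Setting ∂π_i/∂q_i = 0 with rivals' quantities fixed: 241 - 2q_i - Σ_{j≠i} q_j = 0.
By symmetry each firm produces the same amount; substituting Σ_{j≠i} q_j = 3q_i yields q_i = 241/5.

48.20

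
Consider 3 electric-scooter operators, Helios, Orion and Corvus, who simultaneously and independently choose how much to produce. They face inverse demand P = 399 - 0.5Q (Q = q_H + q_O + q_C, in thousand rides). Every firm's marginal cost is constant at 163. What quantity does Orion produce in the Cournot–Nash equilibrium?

A representative firm's profit is π_i = q_i(399 - 0.5Q) - 163q_i.
First-order condition (treating rivals' output as given): 236 - q_i - (1/2)·Σ_{j≠i} q_j = 0.
By symmetry each firm produces the same amount; substituting Σ_{j≠i} q_j = 2q_i yields q_i = 236/2 = 118.

118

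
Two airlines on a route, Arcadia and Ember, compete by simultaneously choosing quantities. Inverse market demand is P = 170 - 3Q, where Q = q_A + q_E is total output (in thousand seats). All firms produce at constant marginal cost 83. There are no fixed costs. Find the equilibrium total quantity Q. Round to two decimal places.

A representative firm's profit is π_i = q_i(170 - 3Q) - 83q_i.
First-order condition (treating rivals' output as given): 87 - 6q_i - 3q_j = 0.
By symmetry each firm produces the same amount; substituting q_j = q_i yields q_i = 87/9 = 29/3.
Total output Q = 29/3 + 29/3 = 58/3.

19.33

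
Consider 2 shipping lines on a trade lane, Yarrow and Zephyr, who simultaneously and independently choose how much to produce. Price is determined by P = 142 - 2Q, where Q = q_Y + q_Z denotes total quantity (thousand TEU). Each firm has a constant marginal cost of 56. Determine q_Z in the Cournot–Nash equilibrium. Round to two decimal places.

A representative firm's profit is π_i = q_i(142 - 2Q) - 56q_i.
First-order condition (treating rivals' output as given): 86 - 4q_i - 2q_j = 0.
With identical firms every q_j equals q_i, so q_j = q_i and 86 = 6q_i, giving q_i = 43/3.

14.33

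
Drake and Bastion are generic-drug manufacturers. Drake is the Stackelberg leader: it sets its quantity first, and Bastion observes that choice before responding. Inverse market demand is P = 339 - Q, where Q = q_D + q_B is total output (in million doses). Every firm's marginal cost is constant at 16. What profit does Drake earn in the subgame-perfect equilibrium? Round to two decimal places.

13041.13

Solve by backward induction. Given q_D, the follower Bastion maximises π_B = (339 - q_D - q_B)q_B - 16q_B.
∂π_B/∂q_B = 323 - q_D - 2q_B = 0 gives the reaction function q_B = (323 - q_D)/2.
Drake substitutes q_B(q_D) into its own profit: π_D = q_D(339 - q_D - (323 - q_D)/2) - 16q_D = (355/2 - (1/2)q_D)q_D - 16q_D.
The leader's first-order condition 323/2 - q_D = 0 yields q_D = 323/2.
Then q_B = (323 - 323/2)/2 = 323/4.
Price P = 339 - 969/4 = 387/4.
Drake's profit: (387/4 - 16)·(323/2) = 13041.1250.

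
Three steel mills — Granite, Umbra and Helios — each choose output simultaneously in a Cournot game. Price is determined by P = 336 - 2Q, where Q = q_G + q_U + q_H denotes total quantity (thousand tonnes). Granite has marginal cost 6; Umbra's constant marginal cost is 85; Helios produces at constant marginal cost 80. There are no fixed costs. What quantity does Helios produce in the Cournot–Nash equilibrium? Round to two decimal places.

Granite's profit: π_G = (336 - 2Q)q_G - (6q_G). Setting ∂π_G/∂q_G = 0: 330 - 4q_G - 2(q_U + q_H) = 0.
Umbra's first-order condition: 251 - 4q_U - 2(q_G + q_H) = 0.
Helios's first-order condition: 256 - 4q_H - 2(q_G + q_U) = 0.
Adding the 3 conditions: 837 − 4Q − 4Q = 0, i.e. Q = 837/8.
Back-substituting: q_G = (330 − 837/4)/2 = 483/8, q_U = (251 − 837/4)/2 = 167/8, q_H = (256 − 837/4)/2 = 187/8.

23.38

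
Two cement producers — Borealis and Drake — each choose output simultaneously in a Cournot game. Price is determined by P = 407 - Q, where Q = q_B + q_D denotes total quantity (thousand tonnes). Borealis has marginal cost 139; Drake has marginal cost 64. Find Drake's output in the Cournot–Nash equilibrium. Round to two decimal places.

139.33

Borealis's profit: π_B = (407 - Q)q_B - (139q_B). Setting ∂π_B/∂q_B = 0: 268 - 2q_B - (q_D) = 0.
Drake's profit: π_D = (407 - Q)q_D - (64q_D). Setting ∂π_D/∂q_D = 0: 343 - 2q_D - (q_B) = 0.
Rearranging gives the reaction functions q_B = (268 - q_D)/2 and q_D = (343 - q_B)/2.
Substituting one into the other gives q_B = 193/3 and q_D = 418/3.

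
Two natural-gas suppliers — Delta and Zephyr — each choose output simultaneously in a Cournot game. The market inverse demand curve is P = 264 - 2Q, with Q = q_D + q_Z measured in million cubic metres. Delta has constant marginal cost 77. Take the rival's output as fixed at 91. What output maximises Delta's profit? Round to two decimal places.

With the rival's output fixed at 91, Delta's profit is π_D = (264 - 2·91 - 2q_D)q_D - (77q_D) = (82 - 2q_D)q_D - (77q_D).
∂π_D/∂q_D = 5 - 4q_D = 0, so q_D = 5/4.

1.25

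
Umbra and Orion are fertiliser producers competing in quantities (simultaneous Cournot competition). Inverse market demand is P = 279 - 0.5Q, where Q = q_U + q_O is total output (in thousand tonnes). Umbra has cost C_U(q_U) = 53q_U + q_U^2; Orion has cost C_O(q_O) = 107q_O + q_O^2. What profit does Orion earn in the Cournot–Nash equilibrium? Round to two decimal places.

Umbra's profit: π_U = (279 - 0.5Q)q_U - (53q_U + q_U²). Setting ∂π_U/∂q_U = 0: 226 - 3q_U - (1/2)(q_O) = 0.
Orion's profit: π_O = (279 - 0.5Q)q_O - (107q_O + q_O²). Setting ∂π_O/∂q_O = 0: 172 - 3q_O - (1/2)(q_U) = 0.
Rearranging gives the reaction functions q_U = (226 - (1/2)q_O)/3 and q_O = (172 - (1/2)q_U)/3.
Solving the pair: q_U = 67.6571, q_O = 1612/35.
Price P = 279 - (1/2)·(796/7) = 1555/7.
Orion's profit: (1555/7)·(1612/35) - 107·(1612/35) - (1612/35)² = 3181.8906.

3181.89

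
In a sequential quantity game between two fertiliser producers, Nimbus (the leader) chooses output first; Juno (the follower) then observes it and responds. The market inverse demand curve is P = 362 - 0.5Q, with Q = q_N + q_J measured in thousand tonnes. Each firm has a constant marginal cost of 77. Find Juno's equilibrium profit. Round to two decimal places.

Solve by backward induction. Given q_N, the follower Juno maximises π_J = (362 - (1/2)q_N - (1/2)q_J)q_J - 77q_J.
∂π_J/∂q_J = 285 - (1/2)q_N - q_J = 0 gives the reaction function q_J = (285 - (1/2)q_N).
Nimbus substitutes q_J(q_N) into its own profit: π_N = q_N(362 - (1/2)q_N - (285 - (1/2)q_N)/2) - 77q_N = (439/2 - (1/4)q_N)q_N - 77q_N.
The leader's first-order condition 285/2 - (1/2)q_N = 0 yields q_N = 285.
Then q_J = (285 - (1/2)·285) = 285/2.
Price P = 362 - (1/2)·(855/2) = 593/4.
Juno's profit: (593/4 - 77)·(285/2) = 10153.1250.

10153.13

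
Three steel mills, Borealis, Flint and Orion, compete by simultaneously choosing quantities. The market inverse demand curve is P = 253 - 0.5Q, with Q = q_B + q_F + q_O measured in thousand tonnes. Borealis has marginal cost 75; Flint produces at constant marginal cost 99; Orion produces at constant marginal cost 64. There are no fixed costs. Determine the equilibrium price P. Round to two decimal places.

122.75

Borealis's profit: π_B = (253 - 0.5Q)q_B - (75q_B). Setting ∂π_B/∂q_B = 0: 178 - q_B - (1/2)(q_F + q_O) = 0.
Flint's profit: π_F = (253 - 0.5Q)q_F - (99q_F). Setting ∂π_F/∂q_F = 0: 154 - q_F - (1/2)(q_B + q_O) = 0.
Orion's first-order condition: 189 - q_O - (1/2)(q_B + q_F) = 0.
Adding the 3 conditions: 521 − Q − Q = 0, i.e. Q = 521/2.
Back-substituting: q_B = (178 − 521/4)/(1/2) = 191/2, q_F = (154 − 521/4)/(1/2) = 95/2, q_O = (189 − 521/4)/(1/2) = 235/2.
Total output Q = 521/2, so price P = 253 - (1/2)·(521/2) = 491/4.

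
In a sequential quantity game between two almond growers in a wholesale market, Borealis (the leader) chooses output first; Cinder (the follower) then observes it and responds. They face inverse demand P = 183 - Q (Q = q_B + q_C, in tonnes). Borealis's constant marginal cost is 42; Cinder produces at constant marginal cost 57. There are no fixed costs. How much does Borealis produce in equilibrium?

78

The follower Cinder best-responds to any q_B: π_C = (183 - Q)q_C - 57q_C.
Follower FOC: 126 - q_B - 2q_C = 0, so q_C(q_B) = (126 - q_B)/2.
The leader anticipates this reaction. Substituting into P = 183 - Q gives P = 120 - (1/2)q_B, so π_B = (120 - (1/2)q_B)q_B - 42q_B.
Maximising: ∂π_B/∂q_B = 78 - q_B = 0, giving q_B = 78.
Then q_C = (126 - 78)/2 = 24.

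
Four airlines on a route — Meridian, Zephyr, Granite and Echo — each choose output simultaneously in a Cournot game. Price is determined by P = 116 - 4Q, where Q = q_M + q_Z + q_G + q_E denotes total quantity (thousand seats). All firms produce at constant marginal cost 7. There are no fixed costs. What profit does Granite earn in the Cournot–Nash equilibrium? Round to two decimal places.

A representative firm's profit is π_i = q_i(116 - 4Q) - 7q_i.
Setting ∂π_i/∂q_i = 0 with rivals' quantities fixed: 109 - 8q_i - 4·Σ_{j≠i} q_j = 0.
By symmetry each firm produces the same amount; substituting Σ_{j≠i} q_j = 3q_i yields q_i = 109/20.
Price P = 116 - 4·(109/5) = 144/5.
Granite's profit: (144/5 - 7)·(109/20) = 118.8100.

118.81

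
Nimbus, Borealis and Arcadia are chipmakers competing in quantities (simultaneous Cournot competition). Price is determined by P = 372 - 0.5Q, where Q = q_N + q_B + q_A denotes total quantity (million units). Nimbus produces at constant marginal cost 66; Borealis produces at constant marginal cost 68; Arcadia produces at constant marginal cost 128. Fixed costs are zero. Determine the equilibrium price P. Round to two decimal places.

Nimbus's profit: π_N = (372 - 0.5Q)q_N - (66q_N). Setting ∂π_N/∂q_N = 0: 306 - q_N - (1/2)(q_B + q_A) = 0.
Borealis's first-order condition: 304 - q_B - (1/2)(q_N + q_A) = 0.
Arcadia's profit: π_A = (372 - 0.5Q)q_A - (128q_A). Setting ∂π_A/∂q_A = 0: 244 - q_A - (1/2)(q_N + q_B) = 0.
Adding the 3 first-order conditions: 854 − 2Q = 0, so Q = 427.
Back-substituting: q_N = (306 − 427/2)/(1/2) = 185, q_B = (304 − 427/2)/(1/2) = 181, q_A = (244 − 427/2)/(1/2) = 61.
Total output Q = 427, so price P = 372 - (1/2)·427 = 317/2.

158.50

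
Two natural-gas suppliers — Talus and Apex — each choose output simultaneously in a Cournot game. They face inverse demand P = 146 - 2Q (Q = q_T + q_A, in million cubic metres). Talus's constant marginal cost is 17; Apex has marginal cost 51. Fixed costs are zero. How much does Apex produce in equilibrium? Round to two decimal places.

10.17

Talus's profit: π_T = (146 - 2Q)q_T - (17q_T). Setting ∂π_T/∂q_T = 0: 129 - 4q_T - 2(q_A) = 0.
Apex's profit: π_A = (146 - 2Q)q_A - (51q_A). Setting ∂π_A/∂q_A = 0: 95 - 4q_A - 2(q_T) = 0.
So q_T = (129 - 2q_A)/4 and q_A = (95 - 2q_T)/4.
Substituting one into the other gives q_T = 163/6 and q_A = 61/6.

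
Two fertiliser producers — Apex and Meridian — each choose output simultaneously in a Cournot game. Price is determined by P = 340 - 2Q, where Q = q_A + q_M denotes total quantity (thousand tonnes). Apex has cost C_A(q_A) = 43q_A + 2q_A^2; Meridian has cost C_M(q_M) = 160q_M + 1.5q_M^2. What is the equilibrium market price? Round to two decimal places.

Apex's profit: π_A = (340 - 2Q)q_A - (43q_A + 2q_A²). Setting ∂π_A/∂q_A = 0: 297 - 8q_A - 2(q_M) = 0.
Meridian's first-order condition: 180 - 7q_M - 2(q_A) = 0.
So q_A = (297 - 2q_M)/8 and q_M = (180 - 2q_A)/7.
Solving the pair: q_A = 1719/52, q_M = 423/26.
Total output Q = 49.3269, so price P = 340 - 2·49.3269 = 241.3462.

241.35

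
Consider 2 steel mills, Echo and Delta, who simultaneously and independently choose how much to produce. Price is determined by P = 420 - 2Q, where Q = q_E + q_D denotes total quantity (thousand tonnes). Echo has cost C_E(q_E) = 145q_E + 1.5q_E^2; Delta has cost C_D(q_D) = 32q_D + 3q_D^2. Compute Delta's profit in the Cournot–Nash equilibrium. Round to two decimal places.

5385.17

Echo's profit: π_E = (420 - 2Q)q_E - (145q_E + (3/2)q_E²). Setting ∂π_E/∂q_E = 0: 275 - 7q_E - 2(q_D) = 0.
Delta's first-order condition: 388 - 10q_D - 2(q_E) = 0.
So q_E = (275 - 2q_D)/7 and q_D = (388 - 2q_E)/10.
Solving the pair: q_E = 329/11, q_D = 361/11.
Price P = 420 - 2·(690/11) = 294.5455.
Delta's profit: 294.5455·(361/11) - 32·(361/11) - 3(361/11)² = 5385.1653.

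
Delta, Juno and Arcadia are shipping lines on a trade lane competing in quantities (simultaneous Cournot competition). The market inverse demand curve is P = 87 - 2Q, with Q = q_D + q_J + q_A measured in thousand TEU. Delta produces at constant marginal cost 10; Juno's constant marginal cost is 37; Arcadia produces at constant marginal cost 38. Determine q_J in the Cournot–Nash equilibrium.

3

Delta's profit: π_D = (87 - 2Q)q_D - (10q_D). Setting ∂π_D/∂q_D = 0: 77 - 4q_D - 2(q_J + q_A) = 0.
Juno's first-order condition: 50 - 4q_J - 2(q_D + q_A) = 0.
Arcadia's profit: π_A = (87 - 2Q)q_A - (38q_A). Setting ∂π_A/∂q_A = 0: 49 - 4q_A - 2(q_D + q_J) = 0.
Adding the 3 first-order conditions: 176 − 8Q = 0, so Q = 22.
Back-substituting: q_D = (77 − 44)/2 = 33/2, q_J = (50 − 44)/2 = 3, q_A = (49 − 44)/2 = 5/2.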